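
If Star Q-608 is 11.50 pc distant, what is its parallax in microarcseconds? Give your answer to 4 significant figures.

p = 1/d = 1/11.5 = 0.086957 arcsec.
= 0.086957 × 10⁶ = 86957 μas.

86960 μas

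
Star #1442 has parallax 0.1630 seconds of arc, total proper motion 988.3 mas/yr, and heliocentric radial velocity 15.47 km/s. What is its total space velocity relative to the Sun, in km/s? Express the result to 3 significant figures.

32.6 km/s

d = 1/p = 1/0.1630″ = 6.135 pc.
μ = 988.3 mas/yr = 0.9883 ″/yr.
v_t = 4.740 μ d = 4.740 × 0.9883 × 6.135 = 28.74 km/s.
v = √(v_r² + v_t²) = √(15.47² + 28.74²) = √1065.31 = 32.639 km/s.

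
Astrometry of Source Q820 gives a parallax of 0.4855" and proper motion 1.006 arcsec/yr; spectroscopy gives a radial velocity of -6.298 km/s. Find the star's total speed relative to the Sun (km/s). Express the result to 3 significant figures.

d = 1/p = 1/0.4855″ = 2.0597 pc.
v_t = 4.740 μ d = 4.740 × 1.006 × 2.0597 = 9.8216 km/s.
v = √(v_r² + v_t²) = √((-6.298)² + 9.8216²) = √136.129 = 11.667 km/s.

11.7 km/s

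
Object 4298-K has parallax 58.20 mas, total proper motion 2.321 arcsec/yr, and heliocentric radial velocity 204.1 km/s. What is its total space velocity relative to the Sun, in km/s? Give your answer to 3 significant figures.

278 km/s

d = 1/p = 1/0.05820″ = 17.182 pc.
v_t = 4.740 μ d = 4.740 × 2.321 × 17.182 = 189.03 km/s.
v = √(v_r² + v_t²) = √(204.1² + 189.03²) = √77389.2 = 278.19 km/s.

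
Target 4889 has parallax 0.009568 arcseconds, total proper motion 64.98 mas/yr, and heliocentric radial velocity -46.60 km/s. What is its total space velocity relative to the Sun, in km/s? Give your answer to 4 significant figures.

56.64 km/s

d = 1/p = 1/0.009568″ = 104.52 pc.
μ = 64.98 mas/yr = 0.06498 ″/yr.
v_t = 4.740 μ d = 4.740 × 0.06498 × 104.52 = 32.193 km/s.
v = √(v_r² + v_t²) = √((-46.60)² + 32.193²) = √3207.95 = 56.639 km/s.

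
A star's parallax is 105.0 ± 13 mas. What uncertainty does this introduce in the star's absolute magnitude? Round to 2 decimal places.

M = m − 5 log₁₀ d + 5 = m + 5 log₁₀ p + 5, so ∂M/∂p = 5/(p ln 10).
σ_M = (5/ln 10) · (σ_p/p) = 2.1715 × 13/105.0 = 2.1715 × 0.12381 = 0.26885.

σ_M = 0.27 mag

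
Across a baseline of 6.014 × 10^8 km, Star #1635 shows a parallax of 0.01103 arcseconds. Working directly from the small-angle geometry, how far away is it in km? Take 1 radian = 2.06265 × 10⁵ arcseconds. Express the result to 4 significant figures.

1.125 × 10^16 km

θ = 0.01103″ = 0.01103/206265 = 5.3475 × 10^-8 rad.
d = B/θ = (6.014 × 10^8) / (5.3475 × 10^-8) = 1.1246 × 10^16 km.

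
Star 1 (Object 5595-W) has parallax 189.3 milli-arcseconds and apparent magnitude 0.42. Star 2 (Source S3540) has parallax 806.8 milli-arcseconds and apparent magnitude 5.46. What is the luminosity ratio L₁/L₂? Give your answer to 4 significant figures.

L₁/L₂ = 1885

d₁ = 1/p₁ = 1/0.1893″ = 5.2826 pc; d₂ = 1/p₂ = 1/0.8068″ = 1.2395 pc.
M₁ = m₁ − 5 log₁₀ d₁ + 5 = 0.42 − 3.6142 + 5 = 1.8058.
M₂ = 5.46 − 0.4662 + 5 = 9.9938.
L₁/L₂ = 10^(0.4(M₂ − M₁)) = 10^(0.4 × 8.1880) = 10^3.27520 = 1884.5.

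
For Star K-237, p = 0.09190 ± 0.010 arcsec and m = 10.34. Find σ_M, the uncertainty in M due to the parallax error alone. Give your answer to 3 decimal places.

M = m − 5 log₁₀ d + 5 = m + 5 log₁₀ p + 5, so ∂M/∂p = 5/(p ln 10).
σ_M = (5/ln 10) · (σ_p/p) = 2.1715 × 0.010/0.09190 = 2.1715 × 0.10881 = 0.23628.

σ_M = 0.236 mag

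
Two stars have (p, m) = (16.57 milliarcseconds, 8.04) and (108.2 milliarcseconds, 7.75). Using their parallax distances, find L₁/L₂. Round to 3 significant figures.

L₁/L₂ = 32.6

d₁ = 1/p₁ = 1/0.01657″ = 60.35 pc; d₂ = 1/p₂ = 1/0.1082″ = 9.2421 pc.
M₁ = m₁ − 5 log₁₀ d₁ + 5 = 8.04 − 8.9034 + 5 = 4.1366.
M₂ = 7.75 − 4.8289 + 5 = 7.9211.
L₁/L₂ = 10^(0.4(M₂ − M₁)) = 10^(0.4 × 3.7845) = 10^1.51380 = 32.644.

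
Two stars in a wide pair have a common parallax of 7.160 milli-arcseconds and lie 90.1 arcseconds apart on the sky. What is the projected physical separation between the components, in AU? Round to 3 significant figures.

12600 AU

d = 1/p = 1/0.007160″ = 139.66 pc.
At distance d (pc), an angle of θ arcsec spans θ·d AU: s = 90.1 × 139.66 = 12583 AU.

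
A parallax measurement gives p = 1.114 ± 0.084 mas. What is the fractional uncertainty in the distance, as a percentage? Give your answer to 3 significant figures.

For d = 1/p, |σ_d/d| = |σ_p/p|.
σ_p/p = 0.084 / 1.114 = 0.075404 = 7.5404%.

7.54%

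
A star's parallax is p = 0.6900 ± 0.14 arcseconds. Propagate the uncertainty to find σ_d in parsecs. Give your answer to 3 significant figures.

d = 1/p, so σ_d = σ_p / p².
σ_d = 0.140 / (0.6900)² = 0.140 / 0.4761 = 0.29406 pc.

0.294 pc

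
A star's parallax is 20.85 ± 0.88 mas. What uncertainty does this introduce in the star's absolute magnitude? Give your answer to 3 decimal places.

σ_M = 0.092 mag

M = m − 5 log₁₀ d + 5 = m + 5 log₁₀ p + 5, so ∂M/∂p = 5/(p ln 10).
σ_M = (5/ln 10) · (σ_p/p) = 2.1715 × 0.88/20.85 = 2.1715 × 0.042206 = 0.09165.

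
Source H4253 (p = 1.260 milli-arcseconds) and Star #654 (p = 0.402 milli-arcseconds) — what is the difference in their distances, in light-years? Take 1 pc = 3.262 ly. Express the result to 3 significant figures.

5530 ly

d_A = 1/0.001260″ = 793.65 pc; d_B = 1/0.0004020″ = 2487.6 pc.
|d_B − d_A| = |2487.6 − 793.65| = 1694 pc = 1694 × 3.262 ly = 5525.8 ly.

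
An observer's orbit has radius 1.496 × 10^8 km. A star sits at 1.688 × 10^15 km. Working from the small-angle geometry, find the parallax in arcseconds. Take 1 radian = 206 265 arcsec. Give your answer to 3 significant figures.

0.0183 arcsec

θ ≈ B/d = (1.496 × 10^8) / (1.688 × 10^15) = 8.8626 × 10^-8 rad.
In arcseconds: 8.8626 × 10^-8 × 206265 = 0.01828″.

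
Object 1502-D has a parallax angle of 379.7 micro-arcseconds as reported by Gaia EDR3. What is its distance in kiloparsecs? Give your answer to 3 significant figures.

2.63 kpc

p = 379.7 micro-arcseconds = 0.0003797 arcsec.
d = 1/p = 1/0.0003797 = 2633.7 pc.
= 2.6337 kpc.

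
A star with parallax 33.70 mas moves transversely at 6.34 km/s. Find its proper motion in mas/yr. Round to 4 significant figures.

d = 1/p = 1/0.03370″ = 29.674 pc.
μ = v_t / (4.74 d) = 6.34 / (4.74 × 29.674) = 6.34 / 140.65 = 0.045076 ″/yr = 45.076 mas/yr.

45.08 mas/yr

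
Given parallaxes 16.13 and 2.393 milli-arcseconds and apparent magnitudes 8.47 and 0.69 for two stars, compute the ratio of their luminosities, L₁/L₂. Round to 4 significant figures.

d₁ = 1/p₁ = 1/0.01613″ = 61.996 pc; d₂ = 1/p₂ = 1/0.002393″ = 417.89 pc.
M₁ = m₁ − 5 log₁₀ d₁ + 5 = 8.47 − 8.9618 + 5 = 4.5082.
M₂ = 0.69 − 13.1053 + 5 = -7.4153.
L₁/L₂ = 10^(0.4(M₂ − M₁)) = 10^(0.4 × (-11.9235)) = 10^(-4.76940) = 0.000017006.

L₁/L₂ = 1.701 × 10^-5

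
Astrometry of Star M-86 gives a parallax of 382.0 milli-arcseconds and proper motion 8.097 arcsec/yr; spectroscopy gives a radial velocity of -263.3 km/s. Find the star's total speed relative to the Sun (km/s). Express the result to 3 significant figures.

d = 1/p = 1/0.3820″ = 2.6178 pc.
v_t = 4.740 μ d = 4.740 × 8.097 × 2.6178 = 100.47 km/s.
v = √(v_r² + v_t²) = √((-263.3)² + 100.47²) = √79421.1 = 281.82 km/s.

282 km/s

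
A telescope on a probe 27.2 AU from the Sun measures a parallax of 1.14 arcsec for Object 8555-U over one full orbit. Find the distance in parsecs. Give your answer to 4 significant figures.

With baseline B (in AU) and parallax p (in arcsec), d = B/p parsecs.
d = 27.2 / 1.14 = 23.86 pc.

23.86 pc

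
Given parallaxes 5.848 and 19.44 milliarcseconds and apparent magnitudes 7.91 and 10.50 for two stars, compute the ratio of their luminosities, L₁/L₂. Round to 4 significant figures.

d₁ = 1/p₁ = 1/0.005848″ = 171 pc; d₂ = 1/p₂ = 1/0.01944″ = 51.44 pc.
M₁ = m₁ − 5 log₁₀ d₁ + 5 = 7.91 − 11.1650 + 5 = 1.7450.
M₂ = 10.50 − 8.5565 + 5 = 6.9435.
L₁/L₂ = 10^(0.4(M₂ − M₁)) = 10^(0.4 × 5.1985) = 10^2.07940 = 120.06.

L₁/L₂ = 120.1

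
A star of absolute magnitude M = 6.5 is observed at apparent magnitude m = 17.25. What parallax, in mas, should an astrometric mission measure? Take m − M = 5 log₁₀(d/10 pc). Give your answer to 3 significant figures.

0.708 mas

m − M = 17.25 − 6.5 = 10.75.
d = 10^((m−M)/5 + 1) = 10^3.150 = 1412.5 pc.
p = 1/d = 1/1412.5 = 0.00070796 arcsec = 0.70796 mas.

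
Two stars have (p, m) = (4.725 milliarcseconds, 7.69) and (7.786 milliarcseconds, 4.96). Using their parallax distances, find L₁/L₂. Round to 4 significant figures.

d₁ = 1/p₁ = 1/0.004725″ = 211.64 pc; d₂ = 1/p₂ = 1/0.007786″ = 128.44 pc.
M₁ = m₁ − 5 log₁₀ d₁ + 5 = 7.69 − 11.6280 + 5 = 1.0620.
M₂ = 4.96 − 10.5435 + 5 = -0.5835.
L₁/L₂ = 10^(0.4(M₂ − M₁)) = 10^(0.4 × (-1.6455)) = 10^(-0.65820) = 0.21968.

L₁/L₂ = 0.2197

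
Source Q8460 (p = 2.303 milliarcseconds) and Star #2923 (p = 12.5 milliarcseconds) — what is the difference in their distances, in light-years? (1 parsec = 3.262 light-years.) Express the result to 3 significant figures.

d_A = 1/0.002303″ = 434.22 pc; d_B = 1/0.01250″ = 80 pc.
|d_B − d_A| = |80 − 434.22| = 354.22 pc = 354.22 × 3.262 ly = 1155.5 ly.

1160 ly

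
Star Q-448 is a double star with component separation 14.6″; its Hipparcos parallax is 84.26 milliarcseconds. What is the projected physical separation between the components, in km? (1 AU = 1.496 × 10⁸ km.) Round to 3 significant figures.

d = 1/p = 1/0.08426″ = 11.868 pc.
At distance d (pc), an angle of θ arcsec spans θ·d AU: s = 14.6 × 11.868 = 173.27 AU.
= 173.27 × 1.496 × 10⁸ km = 2.5921 × 10^10 km.

2.59 × 10^10 km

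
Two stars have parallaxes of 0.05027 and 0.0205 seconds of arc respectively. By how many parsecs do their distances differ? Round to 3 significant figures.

28.9 pc

d_A = 1/0.05027″ = 19.893 pc; d_B = 1/0.02050″ = 48.78 pc.
|d_B − d_A| = |48.78 − 19.893| = 28.887 pc.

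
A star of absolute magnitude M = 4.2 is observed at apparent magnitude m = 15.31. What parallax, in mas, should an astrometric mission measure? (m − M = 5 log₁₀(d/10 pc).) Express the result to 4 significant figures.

m − M = 15.31 − 4.2 = 11.11.
d = 10^((m−M)/5 + 1) = 10^3.222 = 1667.2 pc.
p = 1/d = 1/1667.2 = 0.00059981 arcsec = 0.59981 mas.

0.5998 mas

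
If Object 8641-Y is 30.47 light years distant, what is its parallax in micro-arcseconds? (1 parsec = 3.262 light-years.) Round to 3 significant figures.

d = 30.47 ly ÷ 3.262 = 9.3409 pc.
p = 1/d = 1/9.3409 = 0.10706 arcsec.
= 0.10706 × 10⁶ = 1.0706 × 10^5 μas.

107000 μas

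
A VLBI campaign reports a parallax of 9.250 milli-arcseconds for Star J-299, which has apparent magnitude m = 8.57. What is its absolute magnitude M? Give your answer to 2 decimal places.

d = 1/p = 1/0.009250″ = 108.11 pc.
m − M = 5 log₁₀(108.11) − 5 = 10.1693 − 5 = 5.1693.
M = m − (m − M) = 8.57 − 5.1693 = 3.40.

M = 3.40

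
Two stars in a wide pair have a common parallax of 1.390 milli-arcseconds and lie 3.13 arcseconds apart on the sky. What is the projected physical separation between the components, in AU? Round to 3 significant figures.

2250 AU

d = 1/p = 1/0.001390″ = 719.42 pc.
At distance d (pc), an angle of θ arcsec spans θ·d AU: s = 3.13 × 719.42 = 2251.8 AU.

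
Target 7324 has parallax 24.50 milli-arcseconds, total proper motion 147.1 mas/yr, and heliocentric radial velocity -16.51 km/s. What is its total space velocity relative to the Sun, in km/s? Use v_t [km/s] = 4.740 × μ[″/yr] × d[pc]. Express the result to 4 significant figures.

32.90 km/s

d = 1/p = 1/0.02450″ = 40.816 pc.
μ = 147.1 mas/yr = 0.1471 ″/yr.
v_t = 4.740 μ d = 4.740 × 0.1471 × 40.816 = 28.459 km/s.
v = √(v_r² + v_t²) = √((-16.51)² + 28.459²) = √1082.49 = 32.901 km/s.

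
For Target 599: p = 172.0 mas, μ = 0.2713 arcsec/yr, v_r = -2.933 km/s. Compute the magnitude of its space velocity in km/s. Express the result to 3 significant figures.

8.03 km/s

d = 1/p = 1/0.1720″ = 5.814 pc.
v_t = 4.740 μ d = 4.740 × 0.2713 × 5.814 = 7.4766 km/s.
v = √(v_r² + v_t²) = √((-2.933)² + 7.4766²) = √64.502 = 8.0313 km/s.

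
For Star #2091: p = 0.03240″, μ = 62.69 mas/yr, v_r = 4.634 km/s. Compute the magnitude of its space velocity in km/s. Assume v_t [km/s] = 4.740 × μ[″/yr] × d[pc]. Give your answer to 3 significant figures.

d = 1/p = 1/0.03240″ = 30.864 pc.
μ = 62.69 mas/yr = 0.06269 ″/yr.
v_t = 4.740 μ d = 4.740 × 0.06269 × 30.864 = 9.1713 km/s.
v = √(v_r² + v_t²) = √(4.634² + 9.1713²) = √105.587 = 10.276 km/s.

10.3 km/s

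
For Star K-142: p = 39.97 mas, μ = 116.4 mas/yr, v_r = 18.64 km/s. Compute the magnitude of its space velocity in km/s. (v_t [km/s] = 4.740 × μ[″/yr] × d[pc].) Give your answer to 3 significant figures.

23.2 km/s

d = 1/p = 1/0.03997″ = 25.019 pc.
μ = 116.4 mas/yr = 0.1164 ″/yr.
v_t = 4.740 μ d = 4.740 × 0.1164 × 25.019 = 13.804 km/s.
v = √(v_r² + v_t²) = √(18.64² + 13.804²) = √538 = 23.195 km/s.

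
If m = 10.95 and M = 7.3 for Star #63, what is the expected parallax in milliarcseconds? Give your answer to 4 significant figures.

m − M = 10.95 − 7.3 = 3.65.
d = 10^((m−M)/5 + 1) = 10^1.730 = 53.703 pc.
p = 1/d = 1/53.703 = 0.018621 arcsec = 18.621 mas.

18.62 mas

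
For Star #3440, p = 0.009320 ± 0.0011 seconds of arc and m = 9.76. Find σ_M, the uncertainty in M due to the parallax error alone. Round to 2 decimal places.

M = m − 5 log₁₀ d + 5 = m + 5 log₁₀ p + 5, so ∂M/∂p = 5/(p ln 10).
σ_M = (5/ln 10) · (σ_p/p) = 2.1715 × 0.0011/0.009320 = 2.1715 × 0.11803 = 0.2563.

σ_M = 0.26 mag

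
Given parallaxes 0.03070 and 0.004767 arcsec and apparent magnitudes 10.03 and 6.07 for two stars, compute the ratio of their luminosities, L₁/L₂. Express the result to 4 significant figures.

d₁ = 1/p₁ = 1/0.03070″ = 32.573 pc; d₂ = 1/p₂ = 1/0.004767″ = 209.78 pc.
M₁ = m₁ − 5 log₁₀ d₁ + 5 = 10.03 − 7.5643 + 5 = 7.4657.
M₂ = 6.07 − 11.6088 + 5 = -0.5388.
L₁/L₂ = 10^(0.4(M₂ − M₁)) = 10^(0.4 × (-8.0045)) = 10^(-3.20180) = 0.00062835.

L₁/L₂ = 0.0006284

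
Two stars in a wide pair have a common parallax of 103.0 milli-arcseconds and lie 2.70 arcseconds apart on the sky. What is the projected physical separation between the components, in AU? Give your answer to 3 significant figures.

26.2 AU

d = 1/p = 1/0.1030″ = 9.7087 pc.
At distance d (pc), an angle of θ arcsec spans θ·d AU: s = 2.70 × 9.7087 = 26.213 AU.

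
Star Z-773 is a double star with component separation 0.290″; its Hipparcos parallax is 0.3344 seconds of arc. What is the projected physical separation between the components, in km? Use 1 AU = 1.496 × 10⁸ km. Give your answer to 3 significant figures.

d = 1/p = 1/0.3344″ = 2.9904 pc.
At distance d (pc), an angle of θ arcsec spans θ·d AU: s = 0.290 × 2.9904 = 0.86722 AU.
= 0.86722 × 1.496 × 10⁸ km = 1.2974 × 10^8 km.

1.30 × 10^8 km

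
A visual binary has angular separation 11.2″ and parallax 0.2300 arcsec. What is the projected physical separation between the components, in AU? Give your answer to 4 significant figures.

d = 1/p = 1/0.2300″ = 4.3478 pc.
At distance d (pc), an angle of θ arcsec spans θ·d AU: s = 11.2 × 4.3478 = 48.695 AU.

48.70 AU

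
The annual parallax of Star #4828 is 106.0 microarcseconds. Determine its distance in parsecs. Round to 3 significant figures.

9430 pc

p = 106.0 microarcseconds = 0.0001060 arcsec.
d = 1/p = 1/0.0001060 = 9434 pc.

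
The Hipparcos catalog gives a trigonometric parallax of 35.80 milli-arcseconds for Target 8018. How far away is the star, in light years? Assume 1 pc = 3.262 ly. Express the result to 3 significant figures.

p = 35.80 milli-arcseconds = 0.03580 arcsec.
d = 1/p = 1/0.03580 = 27.933 pc.
In light-years: 27.933 × 3.262 = 91.117 ly.

91.1 light years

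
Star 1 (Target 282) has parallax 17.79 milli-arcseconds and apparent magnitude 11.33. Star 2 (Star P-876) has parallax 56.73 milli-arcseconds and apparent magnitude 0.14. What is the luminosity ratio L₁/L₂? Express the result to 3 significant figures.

L₁/L₂ = 0.000340

d₁ = 1/p₁ = 1/0.01779″ = 56.211 pc; d₂ = 1/p₂ = 1/0.05673″ = 17.627 pc.
M₁ = m₁ − 5 log₁₀ d₁ + 5 = 11.33 − 8.7491 + 5 = 7.5809.
M₂ = 0.14 − 6.2309 + 5 = -1.0909.
L₁/L₂ = 10^(0.4(M₂ − M₁)) = 10^(0.4 × (-8.6718)) = 10^(-3.46872) = 0.00033984.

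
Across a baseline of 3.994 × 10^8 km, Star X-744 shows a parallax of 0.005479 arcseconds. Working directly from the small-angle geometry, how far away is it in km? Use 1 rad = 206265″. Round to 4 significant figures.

θ = 0.005479″ = 0.005479/206265 = 2.6563 × 10^-8 rad.
d = B/θ = (3.994 × 10^8) / (2.6563 × 10^-8) = 1.5036 × 10^16 km.

1.504 × 10^16 km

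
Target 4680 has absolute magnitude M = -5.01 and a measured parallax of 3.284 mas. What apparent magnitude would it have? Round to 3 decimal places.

m = 2.408

d = 1/p = 1/0.003284″ = 304.51 pc.
m − M = 5 log₁₀ d − 5 = 5 log₁₀(304.51) − 5 = 12.4180 − 5 = 7.4180.
m = M + (m − M) = -5.01 + 7.4180 = 2.408.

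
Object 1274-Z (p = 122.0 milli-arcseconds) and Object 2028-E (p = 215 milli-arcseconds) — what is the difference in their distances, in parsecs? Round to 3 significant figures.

d_A = 1/0.1220″ = 8.1967 pc; d_B = 1/0.2150″ = 4.6512 pc.
|d_B − d_A| = |4.6512 − 8.1967| = 3.5455 pc.

3.55 pc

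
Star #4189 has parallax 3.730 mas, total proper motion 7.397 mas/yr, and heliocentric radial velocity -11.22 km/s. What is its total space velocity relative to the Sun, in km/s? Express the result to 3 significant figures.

d = 1/p = 1/0.003730″ = 268.1 pc.
μ = 7.397 mas/yr = 0.007397 ″/yr.
v_t = 4.740 μ d = 4.740 × 0.007397 × 268.1 = 9.4001 km/s.
v = √(v_r² + v_t²) = √((-11.22)² + 9.4001²) = √214.25 = 14.637 km/s.

14.6 km/s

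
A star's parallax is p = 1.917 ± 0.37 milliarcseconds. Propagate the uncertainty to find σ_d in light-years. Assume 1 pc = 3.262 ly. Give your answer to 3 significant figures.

d = 1/p, so σ_d = σ_p / p².
σ_d = 0.000370 / (0.001917)² = 0.000370 / 0.0000036749 = 100.68 pc = 100.68 × 3.262 ly = 328.42 ly.

328 ly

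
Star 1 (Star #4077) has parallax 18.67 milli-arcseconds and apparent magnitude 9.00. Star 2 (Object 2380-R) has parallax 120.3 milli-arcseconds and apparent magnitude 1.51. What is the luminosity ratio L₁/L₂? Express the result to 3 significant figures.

L₁/L₂ = 0.0419

d₁ = 1/p₁ = 1/0.01867″ = 53.562 pc; d₂ = 1/p₂ = 1/0.1203″ = 8.3126 pc.
M₁ = m₁ − 5 log₁₀ d₁ + 5 = 9.00 − 8.6443 + 5 = 5.3557.
M₂ = 1.51 − 4.5987 + 5 = 1.9113.
L₁/L₂ = 10^(0.4(M₂ − M₁)) = 10^(0.4 × (-3.4444)) = 10^(-1.37776) = 0.041903.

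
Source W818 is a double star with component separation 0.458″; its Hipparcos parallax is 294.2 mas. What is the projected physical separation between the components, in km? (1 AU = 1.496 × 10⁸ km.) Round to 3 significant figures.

d = 1/p = 1/0.2942″ = 3.399 pc.
At distance d (pc), an angle of θ arcsec spans θ·d AU: s = 0.458 × 3.399 = 1.5567 AU.
= 1.5567 × 1.496 × 10⁸ km = 2.3288 × 10^8 km.

2.33 × 10^8 km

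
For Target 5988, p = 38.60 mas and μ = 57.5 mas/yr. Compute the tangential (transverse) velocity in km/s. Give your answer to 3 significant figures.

7.06 km/s

d = 1/p = 1/0.03860″ = 25.907 pc.
μ = 57.5 mas/yr = 0.0575 ″/yr.
v_t = 4.74 × μ × d = 4.74 × 0.0575 × 25.907 = 7.061 km/s.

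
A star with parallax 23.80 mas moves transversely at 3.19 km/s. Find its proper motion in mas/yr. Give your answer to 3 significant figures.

d = 1/p = 1/0.02380″ = 42.017 pc.
μ = v_t / (4.74 d) = 3.19 / (4.74 × 42.017) = 3.19 / 199.16 = 0.016017 ″/yr = 16.017 mas/yr.

16.0 mas/yr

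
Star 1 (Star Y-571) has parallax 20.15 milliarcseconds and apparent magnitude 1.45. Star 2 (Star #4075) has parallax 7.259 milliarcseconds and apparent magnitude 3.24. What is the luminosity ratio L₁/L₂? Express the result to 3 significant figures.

L₁/L₂ = 0.675

d₁ = 1/p₁ = 1/0.02015″ = 49.628 pc; d₂ = 1/p₂ = 1/0.007259″ = 137.76 pc.
M₁ = m₁ − 5 log₁₀ d₁ + 5 = 1.45 − 8.4786 + 5 = -2.0286.
M₂ = 3.24 − 10.6956 + 5 = -2.4556.
L₁/L₂ = 10^(0.4(M₂ − M₁)) = 10^(0.4 × (-0.4270)) = 10^(-0.17080) = 0.67484.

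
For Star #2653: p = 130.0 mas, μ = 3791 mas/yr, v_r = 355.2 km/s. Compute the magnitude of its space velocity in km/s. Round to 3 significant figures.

381 km/s

d = 1/p = 1/0.1300″ = 7.6923 pc.
μ = 3791 mas/yr = 3.791 ″/yr.
v_t = 4.740 μ d = 4.740 × 3.791 × 7.6923 = 138.23 km/s.
v = √(v_r² + v_t²) = √(355.2² + 138.23²) = √145275 = 381.15 km/s.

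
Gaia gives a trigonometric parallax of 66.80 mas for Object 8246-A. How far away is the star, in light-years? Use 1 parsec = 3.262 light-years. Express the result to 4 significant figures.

p = 66.80 mas = 0.06680 arcsec.
d = 1/p = 1/0.06680 = 14.97 pc.
In light-years: 14.97 × 3.262 = 48.832 ly.

48.83 light years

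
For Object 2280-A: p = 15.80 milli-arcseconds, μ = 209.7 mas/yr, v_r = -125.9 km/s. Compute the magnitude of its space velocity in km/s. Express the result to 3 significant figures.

141 km/s

d = 1/p = 1/0.01580″ = 63.291 pc.
μ = 209.7 mas/yr = 0.2097 ″/yr.
v_t = 4.740 μ d = 4.740 × 0.2097 × 63.291 = 62.91 km/s.
v = √(v_r² + v_t²) = √((-125.9)² + 62.91²) = √19808.5 = 140.74 km/s.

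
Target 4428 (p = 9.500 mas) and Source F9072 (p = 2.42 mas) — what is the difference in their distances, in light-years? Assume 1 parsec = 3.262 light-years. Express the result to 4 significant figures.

1005 ly

d_A = 1/0.009500″ = 105.26 pc; d_B = 1/0.002420″ = 413.22 pc.
|d_B − d_A| = |413.22 − 105.26| = 307.96 pc = 307.96 × 3.262 ly = 1004.6 ly.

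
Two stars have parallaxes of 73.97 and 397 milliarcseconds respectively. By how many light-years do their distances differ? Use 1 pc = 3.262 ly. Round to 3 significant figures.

d_A = 1/0.07397″ = 13.519 pc; d_B = 1/0.3970″ = 2.5189 pc.
|d_B − d_A| = |2.5189 − 13.519| = 11 pc = 11 × 3.262 ly = 35.882 ly.

35.9 ly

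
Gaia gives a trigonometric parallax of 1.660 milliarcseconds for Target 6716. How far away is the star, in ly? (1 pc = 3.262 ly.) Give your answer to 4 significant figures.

1965 ly

p = 1.660 milliarcseconds = 0.001660 arcsec.
d = 1/p = 1/0.001660 = 602.41 pc.
In light-years: 602.41 × 3.262 = 1965.1 ly.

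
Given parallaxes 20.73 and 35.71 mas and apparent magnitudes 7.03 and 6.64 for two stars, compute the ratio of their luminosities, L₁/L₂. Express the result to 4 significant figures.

L₁/L₂ = 2.072

d₁ = 1/p₁ = 1/0.02073″ = 48.239 pc; d₂ = 1/p₂ = 1/0.03571″ = 28.003 pc.
M₁ = m₁ − 5 log₁₀ d₁ + 5 = 7.03 − 8.4170 + 5 = 3.6130.
M₂ = 6.64 − 7.2360 + 5 = 4.4040.
L₁/L₂ = 10^(0.4(M₂ − M₁)) = 10^(0.4 × 0.7910) = 10^0.31640 = 2.072.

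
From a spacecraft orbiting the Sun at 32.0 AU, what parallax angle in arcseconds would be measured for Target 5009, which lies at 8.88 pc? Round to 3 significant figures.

3.60 arcsec

p (arcsec) = B (AU) / d (pc).
p = 32.0 / 8.88 = 3.6036 arcsec.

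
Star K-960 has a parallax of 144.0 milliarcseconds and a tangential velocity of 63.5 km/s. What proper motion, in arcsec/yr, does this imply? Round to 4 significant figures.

d = 1/p = 1/0.1440″ = 6.9444 pc.
μ = v_t / (4.74 d) = 63.5 / (4.74 × 6.9444) = 63.5 / 32.916 = 1.9292 ″/yr.

1.929 arcsec/yr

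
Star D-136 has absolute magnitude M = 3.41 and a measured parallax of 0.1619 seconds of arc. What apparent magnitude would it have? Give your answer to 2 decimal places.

m = 2.36

d = 1/p = 1/0.1619″ = 6.1767 pc.
m − M = 5 log₁₀ d − 5 = 5 log₁₀(6.1767) − 5 = 3.9538 − 5 = -1.0462.
m = M + (m − M) = 3.41 + (-1.0462) = 2.36.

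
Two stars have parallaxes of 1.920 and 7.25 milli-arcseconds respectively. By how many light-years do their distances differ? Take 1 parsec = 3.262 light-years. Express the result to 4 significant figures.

1249 ly

d_A = 1/0.001920″ = 520.83 pc; d_B = 1/0.007250″ = 137.93 pc.
|d_B − d_A| = |137.93 − 520.83| = 382.9 pc = 382.9 × 3.262 ly = 1249 ly.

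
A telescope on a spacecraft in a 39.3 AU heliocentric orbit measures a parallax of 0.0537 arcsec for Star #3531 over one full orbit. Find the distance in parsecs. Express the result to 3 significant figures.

732 pc

With baseline B (in AU) and parallax p (in arcsec), d = B/p parsecs.
d = 39.3 / 0.0537 = 731.84 pc.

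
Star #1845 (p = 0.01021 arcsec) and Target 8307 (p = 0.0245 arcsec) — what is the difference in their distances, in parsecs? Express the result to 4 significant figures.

57.13 pc

d_A = 1/0.01021″ = 97.943 pc; d_B = 1/0.02450″ = 40.816 pc.
|d_B − d_A| = |40.816 − 97.943| = 57.127 pc.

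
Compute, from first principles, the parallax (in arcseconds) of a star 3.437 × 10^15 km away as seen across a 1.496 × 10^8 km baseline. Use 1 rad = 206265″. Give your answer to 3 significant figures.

θ ≈ B/d = (1.496 × 10^8) / (3.437 × 10^15) = 4.3526 × 10^-8 rad.
In arcseconds: 4.3526 × 10^-8 × 206265 = 0.0089779″.

0.00898 arcsec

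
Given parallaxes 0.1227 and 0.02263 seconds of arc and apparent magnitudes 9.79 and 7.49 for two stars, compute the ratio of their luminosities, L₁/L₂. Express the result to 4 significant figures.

L₁/L₂ = 0.004090

d₁ = 1/p₁ = 1/0.1227″ = 8.15 pc; d₂ = 1/p₂ = 1/0.02263″ = 44.189 pc.
M₁ = m₁ − 5 log₁₀ d₁ + 5 = 9.79 − 4.5558 + 5 = 10.2342.
M₂ = 7.49 − 8.2266 + 5 = 4.2634.
L₁/L₂ = 10^(0.4(M₂ − M₁)) = 10^(0.4 × (-5.9708)) = 10^(-2.38832) = 0.0040896.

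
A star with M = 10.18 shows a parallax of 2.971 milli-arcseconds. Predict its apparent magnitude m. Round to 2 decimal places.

m = 17.82

d = 1/p = 1/0.002971″ = 336.59 pc.
m − M = 5 log₁₀ d − 5 = 5 log₁₀(336.59) − 5 = 12.6355 − 5 = 7.6355.
m = M + (m − M) = 10.18 + 7.6355 = 17.82.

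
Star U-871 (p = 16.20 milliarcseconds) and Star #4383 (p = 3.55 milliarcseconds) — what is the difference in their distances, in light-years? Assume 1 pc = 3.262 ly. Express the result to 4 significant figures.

717.5 ly

d_A = 1/0.01620″ = 61.728 pc; d_B = 1/0.003550″ = 281.69 pc.
|d_B − d_A| = |281.69 − 61.728| = 219.96 pc = 219.96 × 3.262 ly = 717.51 ly.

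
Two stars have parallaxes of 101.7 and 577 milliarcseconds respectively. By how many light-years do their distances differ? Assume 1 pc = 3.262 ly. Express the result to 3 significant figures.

26.4 ly

d_A = 1/0.1017″ = 9.8328 pc; d_B = 1/0.5770″ = 1.7331 pc.
|d_B − d_A| = |1.7331 − 9.8328| = 8.0997 pc = 8.0997 × 3.262 ly = 26.421 ly.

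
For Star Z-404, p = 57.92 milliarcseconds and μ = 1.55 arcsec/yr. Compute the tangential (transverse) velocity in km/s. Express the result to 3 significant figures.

127 km/s

d = 1/p = 1/0.05792″ = 17.265 pc.
v_t = 4.74 × μ × d = 4.74 × 1.55 × 17.265 = 126.85 km/s.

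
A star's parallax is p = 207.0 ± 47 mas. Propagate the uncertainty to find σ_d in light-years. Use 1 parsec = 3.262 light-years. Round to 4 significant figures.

d = 1/p, so σ_d = σ_p / p².
σ_d = 0.0470 / (0.2070)² = 0.0470 / 0.042849 = 1.0969 pc = 1.0969 × 3.262 ly = 3.5781 ly.

3.578 ly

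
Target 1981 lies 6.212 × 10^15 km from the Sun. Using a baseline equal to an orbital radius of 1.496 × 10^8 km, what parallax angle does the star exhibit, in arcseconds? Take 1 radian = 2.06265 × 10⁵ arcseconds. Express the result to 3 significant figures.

0.00497 arcsec

θ ≈ B/d = (1.496 × 10^8) / (6.212 × 10^15) = 2.4082 × 10^-8 rad.
In arcseconds: 2.4082 × 10^-8 × 206265 = 0.0049673″.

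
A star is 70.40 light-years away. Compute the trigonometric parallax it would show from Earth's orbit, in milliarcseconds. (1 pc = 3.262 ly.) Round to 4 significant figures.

46.34 mas

d = 70.40 ly ÷ 3.262 = 21.582 pc.
p = 1/d = 1/21.582 = 0.046335 arcsec.
= 0.046335 × 1000 = 46.335 mas.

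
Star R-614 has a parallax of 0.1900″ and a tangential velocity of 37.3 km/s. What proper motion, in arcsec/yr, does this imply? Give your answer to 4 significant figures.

1.495 arcsec/yr

d = 1/p = 1/0.1900″ = 5.2632 pc.
μ = v_t / (4.74 d) = 37.3 / (4.74 × 5.2632) = 37.3 / 24.948 = 1.4951 ″/yr.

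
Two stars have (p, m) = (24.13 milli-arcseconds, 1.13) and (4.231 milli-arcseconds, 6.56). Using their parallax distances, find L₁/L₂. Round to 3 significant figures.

d₁ = 1/p₁ = 1/0.02413″ = 41.442 pc; d₂ = 1/p₂ = 1/0.004231″ = 236.35 pc.
M₁ = m₁ − 5 log₁₀ d₁ + 5 = 1.13 − 8.0872 + 5 = -1.9572.
M₂ = 6.56 − 11.8678 + 5 = -0.3078.
L₁/L₂ = 10^(0.4(M₂ − M₁)) = 10^(0.4 × 1.6494) = 10^0.65976 = 4.5684.

L₁/L₂ = 4.57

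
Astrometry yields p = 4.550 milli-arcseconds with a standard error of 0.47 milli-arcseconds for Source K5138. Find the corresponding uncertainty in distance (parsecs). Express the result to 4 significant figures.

22.70 pc

d = 1/p, so σ_d = σ_p / p².
σ_d = 0.000470 / (0.004550)² = 0.000470 / 0.000020703 = 22.702 pc.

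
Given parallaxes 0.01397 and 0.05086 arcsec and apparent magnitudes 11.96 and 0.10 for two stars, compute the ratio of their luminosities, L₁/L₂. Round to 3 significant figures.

d₁ = 1/p₁ = 1/0.01397″ = 71.582 pc; d₂ = 1/p₂ = 1/0.05086″ = 19.662 pc.
M₁ = m₁ − 5 log₁₀ d₁ + 5 = 11.96 − 9.2740 + 5 = 7.6860.
M₂ = 0.10 − 6.4681 + 5 = -1.3681.
L₁/L₂ = 10^(0.4(M₂ − M₁)) = 10^(0.4 × (-9.0541)) = 10^(-3.62164) = 0.00023898.

L₁/L₂ = 0.000239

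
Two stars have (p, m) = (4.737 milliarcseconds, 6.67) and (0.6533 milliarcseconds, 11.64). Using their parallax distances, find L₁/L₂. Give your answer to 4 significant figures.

L₁/L₂ = 1.850

d₁ = 1/p₁ = 1/0.004737″ = 211.1 pc; d₂ = 1/p₂ = 1/0.0006533″ = 1530.7 pc.
M₁ = m₁ − 5 log₁₀ d₁ + 5 = 6.67 − 11.6224 + 5 = 0.0476.
M₂ = 11.64 − 15.9245 + 5 = 0.7155.
L₁/L₂ = 10^(0.4(M₂ − M₁)) = 10^(0.4 × 0.6679) = 10^0.26716 = 1.85.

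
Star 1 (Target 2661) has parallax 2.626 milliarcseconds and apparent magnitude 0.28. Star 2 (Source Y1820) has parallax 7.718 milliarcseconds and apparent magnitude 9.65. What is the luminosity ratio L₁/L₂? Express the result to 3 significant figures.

L₁/L₂ = 48400

d₁ = 1/p₁ = 1/0.002626″ = 380.81 pc; d₂ = 1/p₂ = 1/0.007718″ = 129.57 pc.
M₁ = m₁ − 5 log₁₀ d₁ + 5 = 0.28 − 12.9035 + 5 = -7.6235.
M₂ = 9.65 − 10.5625 + 5 = 4.0875.
L₁/L₂ = 10^(0.4(M₂ − M₁)) = 10^(0.4 × 11.7110) = 10^4.68440 = 48350.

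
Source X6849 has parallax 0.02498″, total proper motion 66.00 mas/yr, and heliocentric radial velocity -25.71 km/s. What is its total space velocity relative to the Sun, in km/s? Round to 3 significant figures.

28.6 km/s

d = 1/p = 1/0.02498″ = 40.032 pc.
μ = 66.00 mas/yr = 0.06600 ″/yr.
v_t = 4.740 μ d = 4.740 × 0.06600 × 40.032 = 12.524 km/s.
v = √(v_r² + v_t²) = √((-25.71)² + 12.524²) = √817.855 = 28.598 km/s.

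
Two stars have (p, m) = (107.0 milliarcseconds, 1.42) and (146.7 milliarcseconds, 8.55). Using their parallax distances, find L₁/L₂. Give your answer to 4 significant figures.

d₁ = 1/p₁ = 1/0.1070″ = 9.3458 pc; d₂ = 1/p₂ = 1/0.1467″ = 6.8166 pc.
M₁ = m₁ − 5 log₁₀ d₁ + 5 = 1.42 − 4.8531 + 5 = 1.5669.
M₂ = 8.55 − 4.1678 + 5 = 9.3822.
L₁/L₂ = 10^(0.4(M₂ − M₁)) = 10^(0.4 × 7.8153) = 10^3.12612 = 1337.

L₁/L₂ = 1337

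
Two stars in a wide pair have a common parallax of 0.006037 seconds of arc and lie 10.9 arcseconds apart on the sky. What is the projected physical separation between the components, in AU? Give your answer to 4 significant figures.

1806 AU

d = 1/p = 1/0.006037″ = 165.65 pc.
At distance d (pc), an angle of θ arcsec spans θ·d AU: s = 10.9 × 165.65 = 1805.6 AU.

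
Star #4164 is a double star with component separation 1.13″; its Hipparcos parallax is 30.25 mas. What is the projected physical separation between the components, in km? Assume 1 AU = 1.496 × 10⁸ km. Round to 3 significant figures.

5.59 × 10^9 km

d = 1/p = 1/0.03025″ = 33.058 pc.
At distance d (pc), an angle of θ arcsec spans θ·d AU: s = 1.13 × 33.058 = 37.356 AU.
= 37.356 × 1.496 × 10⁸ km = 5.5885 × 10^9 km.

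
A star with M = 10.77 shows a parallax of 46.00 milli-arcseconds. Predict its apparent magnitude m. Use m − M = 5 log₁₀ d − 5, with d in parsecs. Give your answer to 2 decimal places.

m = 12.46

d = 1/p = 1/0.04600″ = 21.739 pc.
m − M = 5 log₁₀ d − 5 = 5 log₁₀(21.739) − 5 = 6.6862 − 5 = 1.6862.
m = M + (m − M) = 10.77 + 1.6862 = 12.46.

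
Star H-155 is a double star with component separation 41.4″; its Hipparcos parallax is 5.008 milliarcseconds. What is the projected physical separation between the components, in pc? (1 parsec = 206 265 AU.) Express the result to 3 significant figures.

0.0401 pc

d = 1/p = 1/0.005008″ = 199.68 pc.
At distance d (pc), an angle of θ arcsec spans θ·d AU: s = 41.4 × 199.68 = 8266.8 AU.
= 8266.8 / 206265 = 0.040079 pc.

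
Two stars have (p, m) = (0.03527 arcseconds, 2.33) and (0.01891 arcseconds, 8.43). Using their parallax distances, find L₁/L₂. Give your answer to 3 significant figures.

L₁/L₂ = 79.2

d₁ = 1/p₁ = 1/0.03527″ = 28.353 pc; d₂ = 1/p₂ = 1/0.01891″ = 52.882 pc.
M₁ = m₁ − 5 log₁₀ d₁ + 5 = 2.33 − 7.2630 + 5 = 0.0670.
M₂ = 8.43 − 8.6165 + 5 = 4.8135.
L₁/L₂ = 10^(0.4(M₂ − M₁)) = 10^(0.4 × 4.7465) = 10^1.89860 = 79.177.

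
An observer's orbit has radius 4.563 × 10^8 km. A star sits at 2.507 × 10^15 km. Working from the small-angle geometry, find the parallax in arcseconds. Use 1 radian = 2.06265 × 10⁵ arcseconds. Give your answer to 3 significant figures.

0.0375 arcsec

θ ≈ B/d = (4.563 × 10^8) / (2.507 × 10^15) = 1.8201 × 10^-7 rad.
In arcseconds: 1.8201 × 10^-7 × 206265 = 0.037542″.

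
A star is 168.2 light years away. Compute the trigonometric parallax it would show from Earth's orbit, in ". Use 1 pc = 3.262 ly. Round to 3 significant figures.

d = 168.2 ly ÷ 3.262 = 51.563 pc.
p = 1/d = 1/51.563 = 0.019394 arcsec.

0.0194 "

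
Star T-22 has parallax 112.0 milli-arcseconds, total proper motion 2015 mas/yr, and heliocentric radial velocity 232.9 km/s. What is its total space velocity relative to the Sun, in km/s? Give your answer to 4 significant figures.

d = 1/p = 1/0.1120″ = 8.9286 pc.
μ = 2015 mas/yr = 2.015 ″/yr.
v_t = 4.740 μ d = 4.740 × 2.015 × 8.9286 = 85.278 km/s.
v = √(v_r² + v_t²) = √(232.9² + 85.278²) = √61514.7 = 248.02 km/s.

248.0 km/s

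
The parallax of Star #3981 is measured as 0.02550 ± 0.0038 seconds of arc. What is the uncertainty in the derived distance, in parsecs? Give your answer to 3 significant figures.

5.84 pc

d = 1/p, so σ_d = σ_p / p².
σ_d = 0.00380 / (0.02550)² = 0.00380 / 0.00065025 = 5.8439 pc.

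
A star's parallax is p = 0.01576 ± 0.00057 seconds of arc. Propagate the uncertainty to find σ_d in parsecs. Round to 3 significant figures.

2.29 pc

d = 1/p, so σ_d = σ_p / p².
σ_d = 0.000570 / (0.01576)² = 0.000570 / 0.00024838 = 2.2949 pc.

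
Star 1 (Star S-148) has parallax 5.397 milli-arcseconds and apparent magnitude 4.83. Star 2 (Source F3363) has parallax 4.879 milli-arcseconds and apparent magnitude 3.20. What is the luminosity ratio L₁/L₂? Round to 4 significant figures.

L₁/L₂ = 0.1821

d₁ = 1/p₁ = 1/0.005397″ = 185.29 pc; d₂ = 1/p₂ = 1/0.004879″ = 204.96 pc.
M₁ = m₁ − 5 log₁₀ d₁ + 5 = 4.83 − 11.3393 + 5 = -1.5093.
M₂ = 3.20 − 11.5583 + 5 = -3.3583.
L₁/L₂ = 10^(0.4(M₂ − M₁)) = 10^(0.4 × (-1.8490)) = 10^(-0.73960) = 0.18214.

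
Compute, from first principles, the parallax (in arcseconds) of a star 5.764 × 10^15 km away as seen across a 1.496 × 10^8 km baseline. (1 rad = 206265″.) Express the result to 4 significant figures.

θ ≈ B/d = (1.496 × 10^8) / (5.764 × 10^15) = 2.5954 × 10^-8 rad.
In arcseconds: 2.5954 × 10^-8 × 206265 = 0.0053534″.

0.005353 arcsec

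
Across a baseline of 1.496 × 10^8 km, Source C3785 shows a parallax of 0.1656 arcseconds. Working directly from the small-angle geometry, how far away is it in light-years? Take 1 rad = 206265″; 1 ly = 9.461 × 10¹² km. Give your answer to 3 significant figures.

19.7 ly

θ = 0.1656″ = 0.1656/206265 = 8.0285 × 10^-7 rad.
d = B/θ = (1.496 × 10^8) / (8.0285 × 10^-7) = 1.8634 × 10^14 km = (1.8634 × 10^14) / (9.461 × 10^12) ly = 19.696 ly.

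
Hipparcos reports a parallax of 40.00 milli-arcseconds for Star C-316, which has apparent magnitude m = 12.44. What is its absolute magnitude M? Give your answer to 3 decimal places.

d = 1/p = 1/0.04000″ = 25 pc.
m − M = 5 log₁₀(25) − 5 = 6.9897 − 5 = 1.9897.
M = m − (m − M) = 12.44 − 1.9897 = 10.450.

M = 10.450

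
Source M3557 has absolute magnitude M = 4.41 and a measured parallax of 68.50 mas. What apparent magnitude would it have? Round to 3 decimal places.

m = 5.232

d = 1/p = 1/0.06850″ = 14.599 pc.
m − M = 5 log₁₀ d − 5 = 5 log₁₀(14.599) − 5 = 5.8216 − 5 = 0.8216.
m = M + (m − M) = 4.41 + 0.8216 = 5.232.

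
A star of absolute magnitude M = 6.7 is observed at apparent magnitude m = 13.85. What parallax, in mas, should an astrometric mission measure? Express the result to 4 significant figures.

m − M = 13.85 − 6.7 = 7.15.
d = 10^((m−M)/5 + 1) = 10^2.430 = 269.15 pc.
p = 1/d = 1/269.15 = 0.0037154 arcsec = 3.7154 mas.

3.715 mas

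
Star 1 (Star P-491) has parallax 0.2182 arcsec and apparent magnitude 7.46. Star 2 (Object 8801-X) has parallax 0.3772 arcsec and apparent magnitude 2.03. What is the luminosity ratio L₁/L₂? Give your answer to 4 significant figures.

d₁ = 1/p₁ = 1/0.2182″ = 4.583 pc; d₂ = 1/p₂ = 1/0.3772″ = 2.6511 pc.
M₁ = m₁ − 5 log₁₀ d₁ + 5 = 7.46 − 3.3057 + 5 = 9.1543.
M₂ = 2.03 − 2.1171 + 5 = 4.9129.
L₁/L₂ = 10^(0.4(M₂ − M₁)) = 10^(0.4 × (-4.2414)) = 10^(-1.69656) = 0.020111.

L₁/L₂ = 0.02011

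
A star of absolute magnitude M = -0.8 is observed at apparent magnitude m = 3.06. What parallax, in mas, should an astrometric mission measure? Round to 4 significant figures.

16.90 mas

m − M = 3.06 − (-0.8) = 3.86.
d = 10^((m−M)/5 + 1) = 10^1.772 = 59.156 pc.
p = 1/d = 1/59.156 = 0.016904 arcsec = 16.904 mas.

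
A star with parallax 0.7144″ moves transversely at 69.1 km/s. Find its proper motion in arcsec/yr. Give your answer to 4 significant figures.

d = 1/p = 1/0.7144″ = 1.3998 pc.
μ = v_t / (4.74 d) = 69.1 / (4.74 × 1.3998) = 69.1 / 6.6351 = 10.414 ″/yr.

10.41 arcsec/yr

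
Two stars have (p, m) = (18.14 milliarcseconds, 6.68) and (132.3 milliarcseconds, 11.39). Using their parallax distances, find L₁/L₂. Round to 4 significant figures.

L₁/L₂ = 4072

d₁ = 1/p₁ = 1/0.01814″ = 55.127 pc; d₂ = 1/p₂ = 1/0.1323″ = 7.5586 pc.
M₁ = m₁ − 5 log₁₀ d₁ + 5 = 6.68 − 8.7068 + 5 = 2.9732.
M₂ = 11.39 − 4.3922 + 5 = 11.9978.
L₁/L₂ = 10^(0.4(M₂ − M₁)) = 10^(0.4 × 9.0246) = 10^3.60984 = 4072.3.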